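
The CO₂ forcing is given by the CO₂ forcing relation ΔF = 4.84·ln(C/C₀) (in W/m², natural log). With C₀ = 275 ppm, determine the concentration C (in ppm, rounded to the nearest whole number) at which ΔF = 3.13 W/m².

C ≈ 525 ppm

Set 4.84 ln(C/275) = 3.13, so ln(C/275) = 3.13/4.84 = 0.64669.
Then C/275 = e^0.64669 = 1.90921, giving C = 275 × 1.90921 = 525.03 ppm.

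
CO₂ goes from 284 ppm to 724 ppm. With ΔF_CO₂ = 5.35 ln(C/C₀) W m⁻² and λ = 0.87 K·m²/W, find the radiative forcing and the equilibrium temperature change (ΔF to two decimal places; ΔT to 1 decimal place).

ΔF = 5.01 W/m²; ΔT = 4.4 K

CO₂: 5.35 × ln(724/284) = 5.35 × ln(2.54930) = 5.35 × 0.93582 = 5.0066 W/m².
ΔT = λ ΔF = 0.87 × 5.01 = 4.3587 K.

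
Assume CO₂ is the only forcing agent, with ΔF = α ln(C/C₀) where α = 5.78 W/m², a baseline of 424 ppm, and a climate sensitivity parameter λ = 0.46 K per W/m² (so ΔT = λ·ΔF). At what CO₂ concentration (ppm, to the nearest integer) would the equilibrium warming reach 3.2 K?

C ≈ 1413 ppm

Required forcing: ΔF = ΔT/λ = 3.2/0.46 = 6.9565 W/m².
Then ln(C/424) = ΔF/5.78 = 6.9565/5.78 = 1.20355.
So C = 424 × e^1.20355 = 424 × 3.33192 = 1412.73 ppm.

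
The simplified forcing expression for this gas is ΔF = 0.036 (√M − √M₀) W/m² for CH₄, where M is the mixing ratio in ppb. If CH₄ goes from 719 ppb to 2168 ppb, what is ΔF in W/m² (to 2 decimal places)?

ΔF = 0.71 W/m²

CH₄: 0.036 × (√2168 − √719) = 0.036 × (46.5618 − 26.8142) = 0.036 × 19.7476 = 0.7109 W/m².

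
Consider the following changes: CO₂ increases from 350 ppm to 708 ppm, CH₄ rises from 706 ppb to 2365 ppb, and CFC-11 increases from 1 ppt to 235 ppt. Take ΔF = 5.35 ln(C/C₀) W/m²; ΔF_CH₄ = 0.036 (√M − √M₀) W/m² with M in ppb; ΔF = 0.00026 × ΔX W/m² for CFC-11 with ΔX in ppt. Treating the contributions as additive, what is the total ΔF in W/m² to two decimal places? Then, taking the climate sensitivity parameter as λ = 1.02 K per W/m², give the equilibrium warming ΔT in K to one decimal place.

ΔF = 4.62 W/m²; ΔT = 4.7 K

CO₂: 5.35 × ln(708/350) = 5.35 × ln(2.02286) = 5.35 × 0.70451 = 3.7691 W/m².
CH₄: 0.036 × (√2365 − √706) = 0.036 × (48.6313 − 26.5707) = 0.036 × 22.0606 = 0.7942 W/m².
CFC-11: ΔF = 0.00026 × (235 − 1) = 0.00026 × 234 = 0.0608 W/m².
Total ΔF = 3.7691 + 0.7942 + 0.0608 = 4.6241 W/m².
ΔT = λ ΔF = 1.02 × 4.62 = 4.7124 K.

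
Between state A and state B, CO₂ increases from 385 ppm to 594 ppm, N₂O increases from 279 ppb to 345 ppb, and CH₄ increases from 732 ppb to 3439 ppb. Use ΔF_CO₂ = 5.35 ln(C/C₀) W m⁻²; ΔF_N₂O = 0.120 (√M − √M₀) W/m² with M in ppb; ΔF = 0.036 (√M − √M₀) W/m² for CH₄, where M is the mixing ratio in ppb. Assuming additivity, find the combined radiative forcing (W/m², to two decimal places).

CO₂: 5.35 × ln(594/385) = 5.35 × ln(1.54286) = 5.35 × 0.43364 = 2.3200 W/m².
N₂O: 0.120 × (√345 − √279) = 0.120 × (18.5742 − 16.7033) = 0.120 × 1.8709 = 0.2245 W/m².
CH₄: 0.036 × (√3439 − √732) = 0.036 × (58.6430 − 27.0555) = 0.036 × 31.5875 = 1.1372 W/m².
Total ΔF = 2.3200 + 0.2245 + 1.1372 = 3.6817 W/m².

ΔF = 3.68 W/m²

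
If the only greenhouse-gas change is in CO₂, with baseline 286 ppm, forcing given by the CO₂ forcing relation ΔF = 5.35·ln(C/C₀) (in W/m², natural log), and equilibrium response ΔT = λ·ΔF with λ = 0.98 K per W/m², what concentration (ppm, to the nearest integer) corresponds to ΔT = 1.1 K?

C ≈ 353 ppm

Required forcing: ΔF = ΔT/λ = 1.1/0.98 = 1.1224 W/m².
Then ln(C/286) = ΔF/5.35 = 1.1224/5.35 = 0.20979.
So C = 286 × e^0.20979 = 286 × 1.23342 = 352.76 ppm.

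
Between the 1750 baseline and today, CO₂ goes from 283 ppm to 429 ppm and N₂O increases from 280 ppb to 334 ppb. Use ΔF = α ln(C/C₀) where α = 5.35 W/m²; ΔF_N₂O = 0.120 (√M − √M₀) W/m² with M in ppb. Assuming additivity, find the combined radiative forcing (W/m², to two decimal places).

ΔF = 2.41 W/m²

CO₂: 5.35 × ln(429/283) = 5.35 × ln(1.51590) = 5.35 × 0.41601 = 2.2257 W/m².
N₂O: 0.120 × (√334 − √280) = 0.120 × (18.2757 − 16.7332) = 0.120 × 1.5425 = 0.1851 W/m².
Total ΔF = 2.2257 + 0.1851 = 2.4108 W/m².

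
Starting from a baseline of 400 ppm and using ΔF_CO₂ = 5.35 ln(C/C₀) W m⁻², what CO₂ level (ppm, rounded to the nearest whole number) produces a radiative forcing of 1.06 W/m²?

C ≈ 488 ppm

Set 5.35 ln(C/400) = 1.06, so ln(C/400) = 1.06/5.35 = 0.19813.
Then C/400 = e^0.19813 = 1.21912, giving C = 400 × 1.21912 = 487.65 ppm.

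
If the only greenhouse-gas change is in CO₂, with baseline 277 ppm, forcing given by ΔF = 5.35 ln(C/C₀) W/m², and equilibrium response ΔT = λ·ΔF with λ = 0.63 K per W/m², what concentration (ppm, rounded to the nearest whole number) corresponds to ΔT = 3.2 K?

Required forcing: ΔF = ΔT/λ = 3.2/0.63 = 5.0794 W/m².
Then ln(C/277) = ΔF/5.35 = 5.0794/5.35 = 0.94942.
So C = 277 × e^0.94942 = 277 × 2.58421 = 715.83 ppm.

C ≈ 716 ppm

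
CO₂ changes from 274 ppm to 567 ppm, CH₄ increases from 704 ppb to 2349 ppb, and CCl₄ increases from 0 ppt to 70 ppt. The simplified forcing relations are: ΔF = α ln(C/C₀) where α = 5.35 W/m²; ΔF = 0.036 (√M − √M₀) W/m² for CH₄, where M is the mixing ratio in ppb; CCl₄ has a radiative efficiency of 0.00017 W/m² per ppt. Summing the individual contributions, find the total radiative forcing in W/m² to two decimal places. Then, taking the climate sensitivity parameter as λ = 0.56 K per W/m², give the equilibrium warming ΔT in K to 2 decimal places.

ΔF = 4.69 W/m²; ΔT = 2.63 K

CO₂: 5.35 × ln(567/274) = 5.35 × ln(2.06934) = 5.35 × 0.72723 = 3.8907 W/m².
CH₄: 0.036 × (√2349 − √704) = 0.036 × (48.4665 − 26.5330) = 0.036 × 21.9335 = 0.7896 W/m².
CCl₄: ΔF = 0.00017 × (70 − 0) = 0.00017 × 70 = 0.0119 W/m².
Total ΔF = 3.8907 + 0.7896 + 0.0119 = 4.6922 W/m².
ΔT = λ ΔF = 0.56 × 4.69 = 2.6264 K.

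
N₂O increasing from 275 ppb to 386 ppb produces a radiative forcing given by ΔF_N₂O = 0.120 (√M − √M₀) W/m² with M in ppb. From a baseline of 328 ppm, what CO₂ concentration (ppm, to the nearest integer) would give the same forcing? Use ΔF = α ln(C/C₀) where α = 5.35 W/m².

C ≈ 351 ppm

N₂O forcing: 0.120 × (√386 − √275) = 0.120 × (19.6469 − 16.5831) = 0.120 × 3.0638 = 0.36766 W/m².
Set 5.35 ln(C/328) = 0.36766: ln(C/328) = 0.36766/5.35 = 0.06872, so C = 328 × e^0.06872 = 328 × 1.07114 = 351.33 ppm.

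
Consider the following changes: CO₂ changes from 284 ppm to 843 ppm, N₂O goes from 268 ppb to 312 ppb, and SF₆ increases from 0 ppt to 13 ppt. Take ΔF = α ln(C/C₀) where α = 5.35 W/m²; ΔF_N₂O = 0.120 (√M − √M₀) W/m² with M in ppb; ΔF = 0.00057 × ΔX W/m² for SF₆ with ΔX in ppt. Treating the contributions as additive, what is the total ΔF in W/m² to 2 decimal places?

CO₂: 5.35 × ln(843/284) = 5.35 × ln(2.96831) = 5.35 × 1.08799 = 5.8207 W/m².
N₂O: 0.120 × (√312 − √268) = 0.120 × (17.6635 − 16.3707) = 0.120 × 1.2928 = 0.1551 W/m².
SF₆: ΔF = 0.00057 × (13 − 0) = 0.00057 × 13 = 0.0074 W/m².
Total ΔF = 5.8207 + 0.1551 + 0.0074 = 5.9832 W/m².

ΔF = 5.98 W/m²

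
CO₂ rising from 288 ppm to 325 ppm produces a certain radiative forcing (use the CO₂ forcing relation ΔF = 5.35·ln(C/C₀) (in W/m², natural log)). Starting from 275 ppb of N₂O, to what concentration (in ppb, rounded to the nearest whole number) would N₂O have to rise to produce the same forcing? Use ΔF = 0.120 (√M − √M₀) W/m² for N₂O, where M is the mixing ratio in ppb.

M ≈ 483 ppb

CO₂ forcing: 5.35 × ln(325/288) = 5.35 × 0.120865 = 0.64663 W/m².
Set 0.120(√M − √275) = 0.64663: √M = 0.64663/0.120 + √275 = 5.3886 + 16.5831 = 21.9717.
M = (21.9717)² = 482.76 ppb.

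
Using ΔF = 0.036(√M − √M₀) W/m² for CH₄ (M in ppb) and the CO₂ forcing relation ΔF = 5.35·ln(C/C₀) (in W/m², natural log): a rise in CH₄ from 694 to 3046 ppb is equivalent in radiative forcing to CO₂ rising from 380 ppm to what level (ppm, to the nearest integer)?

C ≈ 461 ppm

CH₄ forcing: 0.036 × (√3046 − √694) = 0.036 × (55.1906 − 26.3439) = 0.036 × 28.8467 = 1.03848 W/m².
Set 5.35 ln(C/380) = 1.03848: ln(C/380) = 1.03848/5.35 = 0.19411, so C = 380 × e^0.19411 = 380 × 1.21423 = 461.41 ppm.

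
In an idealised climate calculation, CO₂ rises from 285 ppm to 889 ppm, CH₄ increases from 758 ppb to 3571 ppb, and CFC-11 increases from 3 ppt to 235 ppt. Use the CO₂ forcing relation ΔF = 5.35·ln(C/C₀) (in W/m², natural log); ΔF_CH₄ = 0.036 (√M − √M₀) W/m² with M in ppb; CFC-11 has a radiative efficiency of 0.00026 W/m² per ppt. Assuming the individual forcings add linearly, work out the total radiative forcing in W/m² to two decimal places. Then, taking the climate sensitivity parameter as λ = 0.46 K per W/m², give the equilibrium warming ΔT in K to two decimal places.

CO₂: 5.35 × ln(889/285) = 5.35 × ln(3.11930) = 5.35 × 1.13761 = 6.0862 W/m².
CH₄: 0.036 × (√3571 − √758) = 0.036 × (59.7578 − 27.5318) = 0.036 × 32.2260 = 1.1601 W/m².
CFC-11: ΔF = 0.00026 × (235 − 3) = 0.00026 × 232 = 0.0603 W/m².
Total ΔF = 6.0862 + 1.1601 + 0.0603 = 7.3066 W/m².
ΔT = λ ΔF = 0.46 × 7.31 = 3.3626 K.

ΔF = 7.31 W/m²; ΔT = 3.36 K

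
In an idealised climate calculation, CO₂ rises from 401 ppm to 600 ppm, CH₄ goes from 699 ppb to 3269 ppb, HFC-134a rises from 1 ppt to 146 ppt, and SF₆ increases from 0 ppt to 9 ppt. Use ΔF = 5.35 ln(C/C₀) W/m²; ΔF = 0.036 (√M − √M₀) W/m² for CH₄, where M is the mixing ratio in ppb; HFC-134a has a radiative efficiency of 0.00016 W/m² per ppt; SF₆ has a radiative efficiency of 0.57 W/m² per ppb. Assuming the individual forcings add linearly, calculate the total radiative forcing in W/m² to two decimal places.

ΔF = 3.29 W/m²

CO₂: 5.35 × ln(600/401) = 5.35 × ln(1.49626) = 5.35 × 0.40297 = 2.1559 W/m².
CH₄: 0.036 × (√3269 − √699) = 0.036 × (57.1752 − 26.4386) = 0.036 × 30.7366 = 1.1065 W/m².
HFC-134a: ΔF = 0.00016 × (146 − 1) = 0.00016 × 145 = 0.0232 W/m².
SF₆: Δ = 9 − 0 = 9 ppt = 0.009 ppb; ΔF = 0.57 × 0.009 = 0.0051 W/m².
Total ΔF = 2.1559 + 1.1065 + 0.0232 + 0.0051 = 3.2907 W/m².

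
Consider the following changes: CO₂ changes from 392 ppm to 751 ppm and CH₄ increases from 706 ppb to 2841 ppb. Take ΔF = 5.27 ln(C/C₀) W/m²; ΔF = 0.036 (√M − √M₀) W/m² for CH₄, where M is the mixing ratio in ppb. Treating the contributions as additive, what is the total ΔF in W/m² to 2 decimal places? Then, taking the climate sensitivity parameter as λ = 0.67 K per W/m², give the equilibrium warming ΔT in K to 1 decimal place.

CO₂: 5.27 × ln(751/392) = 5.27 × ln(1.91582) = 5.27 × 0.65015 = 3.4263 W/m².
CH₄: 0.036 × (√2841 − √706) = 0.036 × (53.3010 − 26.5707) = 0.036 × 26.7303 = 0.9623 W/m².
Total ΔF = 3.4263 + 0.9623 = 4.3886 W/m².
ΔT = λ ΔF = 0.67 × 4.39 = 2.9413 K.

ΔF = 4.39 W/m²; ΔT = 2.9 K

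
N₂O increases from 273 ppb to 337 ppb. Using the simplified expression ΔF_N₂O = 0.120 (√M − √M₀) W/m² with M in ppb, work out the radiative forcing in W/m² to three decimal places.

N₂O: 0.120 × (√337 − √273) = 0.120 × (18.3576 − 16.5227) = 0.120 × 1.8349 = 0.2202 W/m².

ΔF = 0.220 W/m²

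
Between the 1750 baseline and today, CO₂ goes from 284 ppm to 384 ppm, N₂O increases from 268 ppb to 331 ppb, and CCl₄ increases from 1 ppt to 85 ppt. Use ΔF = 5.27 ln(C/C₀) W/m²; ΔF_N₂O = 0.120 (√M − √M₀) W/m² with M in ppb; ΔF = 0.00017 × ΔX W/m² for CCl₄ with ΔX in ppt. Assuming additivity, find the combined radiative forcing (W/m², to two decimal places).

ΔF = 1.82 W/m²

CO₂: 5.27 × ln(384/284) = 5.27 × ln(1.35211) = 5.27 × 0.30167 = 1.5898 W/m².
N₂O: 0.120 × (√331 − √268) = 0.120 × (18.1934 − 16.3707) = 0.120 × 1.8227 = 0.2187 W/m².
CCl₄: ΔF = 0.00017 × (85 − 1) = 0.00017 × 84 = 0.0143 W/m².
Total ΔF = 1.5898 + 0.2187 + 0.0143 = 1.8228 W/m².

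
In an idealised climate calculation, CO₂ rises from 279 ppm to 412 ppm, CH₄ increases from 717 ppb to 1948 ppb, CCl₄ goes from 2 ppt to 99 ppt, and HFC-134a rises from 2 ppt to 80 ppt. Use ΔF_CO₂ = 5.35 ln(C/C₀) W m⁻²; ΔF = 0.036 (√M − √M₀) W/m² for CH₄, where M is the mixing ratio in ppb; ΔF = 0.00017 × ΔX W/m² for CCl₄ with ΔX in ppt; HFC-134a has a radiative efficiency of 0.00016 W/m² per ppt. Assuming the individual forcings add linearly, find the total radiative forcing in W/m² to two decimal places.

CO₂: 5.35 × ln(412/279) = 5.35 × ln(1.47670) = 5.35 × 0.38981 = 2.0855 W/m².
CH₄: 0.036 × (√1948 − √717) = 0.036 × (44.1362 − 26.7769) = 0.036 × 17.3593 = 0.6249 W/m².
CCl₄: ΔF = 0.00017 × (99 − 2) = 0.00017 × 97 = 0.0165 W/m².
HFC-134a: ΔF = 0.00016 × (80 − 2) = 0.00016 × 78 = 0.0125 W/m².
Total ΔF = 2.0855 + 0.6249 + 0.0165 + 0.0125 = 2.7394 W/m².

ΔF = 2.74 W/m²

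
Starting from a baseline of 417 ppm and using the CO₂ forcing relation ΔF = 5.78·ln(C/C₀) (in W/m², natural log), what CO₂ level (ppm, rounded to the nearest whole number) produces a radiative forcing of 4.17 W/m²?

C ≈ 858 ppm

Set 5.78 ln(C/417) = 4.17, so ln(C/417) = 4.17/5.78 = 0.72145.
Then C/417 = e^0.72145 = 2.05741, giving C = 417 × 2.05741 = 857.94 ppm.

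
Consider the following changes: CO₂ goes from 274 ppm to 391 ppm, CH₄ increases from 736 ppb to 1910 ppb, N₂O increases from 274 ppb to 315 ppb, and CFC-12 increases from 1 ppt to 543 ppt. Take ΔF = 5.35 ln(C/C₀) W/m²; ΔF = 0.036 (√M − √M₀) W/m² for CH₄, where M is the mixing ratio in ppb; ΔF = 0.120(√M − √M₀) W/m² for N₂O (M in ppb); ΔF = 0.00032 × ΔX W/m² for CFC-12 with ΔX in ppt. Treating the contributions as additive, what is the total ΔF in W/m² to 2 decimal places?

ΔF = 2.82 W/m²

CO₂: 5.35 × ln(391/274) = 5.35 × ln(1.42701) = 5.35 × 0.35558 = 1.9024 W/m².
CH₄: 0.036 × (√1910 − √736) = 0.036 × (43.7035 − 27.1293) = 0.036 × 16.5742 = 0.5967 W/m².
N₂O: 0.120 × (√315 − √274) = 0.120 × (17.7482 − 16.5529) = 0.120 × 1.1953 = 0.1434 W/m².
CFC-12: ΔF = 0.00032 × (543 − 1) = 0.00032 × 542 = 0.1734 W/m².
Total ΔF = 1.9024 + 0.5967 + 0.1434 + 0.1734 = 2.8159 W/m².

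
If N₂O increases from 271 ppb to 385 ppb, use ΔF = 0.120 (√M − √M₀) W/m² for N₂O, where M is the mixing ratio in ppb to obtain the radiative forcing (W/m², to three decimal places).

N₂O: 0.120 × (√385 − √271) = 0.120 × (19.6214 − 16.4621) = 0.120 × 3.1593 = 0.3791 W/m².

ΔF = 0.379 W/m²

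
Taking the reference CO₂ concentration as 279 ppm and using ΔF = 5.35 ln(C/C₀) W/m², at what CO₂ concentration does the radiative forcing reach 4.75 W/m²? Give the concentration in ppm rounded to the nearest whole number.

C ≈ 678 ppm

Set 5.35 ln(C/279) = 4.75, so ln(C/279) = 4.75/5.35 = 0.88785.
Then C/279 = e^0.88785 = 2.42990, giving C = 279 × 2.42990 = 677.94 ppm.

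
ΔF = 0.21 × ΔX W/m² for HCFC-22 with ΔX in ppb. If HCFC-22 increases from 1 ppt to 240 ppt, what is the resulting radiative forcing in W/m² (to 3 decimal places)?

HCFC-22: Δ = 240 − 1 = 239 ppt = 0.239 ppb; ΔF = 0.21 × 0.239 = 0.0502 W/m².

ΔF = 0.050 W/m²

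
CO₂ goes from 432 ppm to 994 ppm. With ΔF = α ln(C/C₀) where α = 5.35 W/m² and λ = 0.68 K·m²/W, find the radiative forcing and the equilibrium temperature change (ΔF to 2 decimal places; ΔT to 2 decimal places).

CO₂: 5.35 × ln(994/432) = 5.35 × ln(2.30093) = 5.35 × 0.83331 = 4.4582 W/m².
ΔT = λ ΔF = 0.68 × 4.46 = 3.0328 K.

ΔF = 4.46 W/m²; ΔT = 3.03 K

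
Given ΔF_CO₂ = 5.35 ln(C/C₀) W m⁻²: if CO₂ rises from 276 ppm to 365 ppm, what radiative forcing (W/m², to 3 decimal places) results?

ΔF = 1.495 W/m²

CO₂ absorption bands are partially saturated, so forcing scales with the logarithm of the concentration ratio.
CO₂: 5.35 × ln(365/276) = 5.35 × ln(1.32246) = 5.35 × 0.27949 = 1.4953 W/m².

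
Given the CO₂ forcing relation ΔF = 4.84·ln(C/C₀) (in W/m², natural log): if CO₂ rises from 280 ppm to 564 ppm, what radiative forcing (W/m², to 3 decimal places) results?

CO₂: 4.84 × ln(564/280) = 4.84 × ln(2.01429) = 4.84 × 0.70027 = 3.3893 W/m².

ΔF = 3.389 W/m²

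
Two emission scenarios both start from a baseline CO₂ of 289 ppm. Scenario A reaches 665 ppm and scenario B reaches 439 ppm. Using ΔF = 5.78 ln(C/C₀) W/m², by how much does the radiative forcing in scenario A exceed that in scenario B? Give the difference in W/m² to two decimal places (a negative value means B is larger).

ΔF_A − ΔF_B = 2.40 W/m²

ΔF_A = 5.78 ln(665/289) = 5.78 × 0.83336 = 4.8168 W/m².
ΔF_B = 5.78 ln(439/289) = 5.78 × 0.41807 = 2.4164 W/m².
Difference: 4.8168 − 2.4164 = 2.4004 W/m².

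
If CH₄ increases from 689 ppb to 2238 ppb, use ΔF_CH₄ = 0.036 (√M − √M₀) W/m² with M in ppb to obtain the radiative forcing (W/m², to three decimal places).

ΔF = 0.758 W/m²

CH₄: 0.036 × (√2238 − √689) = 0.036 × (47.3075 − 26.2488) = 0.036 × 21.0587 = 0.7581 W/m².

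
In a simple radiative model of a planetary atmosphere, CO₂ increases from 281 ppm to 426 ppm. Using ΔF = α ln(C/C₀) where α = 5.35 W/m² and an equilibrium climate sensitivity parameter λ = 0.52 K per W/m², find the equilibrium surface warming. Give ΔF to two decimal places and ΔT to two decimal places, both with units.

ΔF = 2.23 W/m²; ΔT = 1.16 K

CO₂: 5.35 × ln(426/281) = 5.35 × ln(1.51601) = 5.35 × 0.41608 = 2.2260 W/m².
ΔT = λ ΔF = 0.52 × 2.23 = 1.1596 K.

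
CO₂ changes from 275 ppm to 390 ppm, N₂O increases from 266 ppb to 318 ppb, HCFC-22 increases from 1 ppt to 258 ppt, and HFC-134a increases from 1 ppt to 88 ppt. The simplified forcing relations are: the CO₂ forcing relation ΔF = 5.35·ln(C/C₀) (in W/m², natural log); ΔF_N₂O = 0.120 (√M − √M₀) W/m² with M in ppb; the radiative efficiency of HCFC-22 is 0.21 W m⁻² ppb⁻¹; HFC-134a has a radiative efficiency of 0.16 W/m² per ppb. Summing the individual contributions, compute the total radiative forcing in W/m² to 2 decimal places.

CO₂: 5.35 × ln(390/275) = 5.35 × ln(1.41818) = 5.35 × 0.34937 = 1.8691 W/m².
N₂O: 0.120 × (√318 − √266) = 0.120 × (17.8326 − 16.3095) = 0.120 × 1.5231 = 0.1828 W/m².
HCFC-22: Δ = 258 − 1 = 257 ppt = 0.257 ppb; ΔF = 0.21 × 0.257 = 0.0540 W/m².
HFC-134a: Δ = 88 − 1 = 87 ppt = 0.087 ppb; ΔF = 0.16 × 0.087 = 0.0139 W/m².
Total ΔF = 1.8691 + 0.1828 + 0.0540 + 0.0139 = 2.1198 W/m².

ΔF = 2.12 W/m²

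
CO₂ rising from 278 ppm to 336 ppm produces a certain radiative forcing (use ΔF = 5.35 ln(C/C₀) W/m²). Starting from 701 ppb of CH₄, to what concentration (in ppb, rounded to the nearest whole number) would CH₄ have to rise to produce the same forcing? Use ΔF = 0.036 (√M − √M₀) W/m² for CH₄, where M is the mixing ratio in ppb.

M ≈ 2985 ppb

CO₂ forcing: 5.35 × ln(336/278) = 5.35 × 0.189490 = 1.01377 W/m².
Set 0.036(√M − √701) = 1.01377: √M = 1.01377/0.036 + √701 = 28.1603 + 26.4764 = 54.6367.
M = (54.6367)² = 2985.17 ppb.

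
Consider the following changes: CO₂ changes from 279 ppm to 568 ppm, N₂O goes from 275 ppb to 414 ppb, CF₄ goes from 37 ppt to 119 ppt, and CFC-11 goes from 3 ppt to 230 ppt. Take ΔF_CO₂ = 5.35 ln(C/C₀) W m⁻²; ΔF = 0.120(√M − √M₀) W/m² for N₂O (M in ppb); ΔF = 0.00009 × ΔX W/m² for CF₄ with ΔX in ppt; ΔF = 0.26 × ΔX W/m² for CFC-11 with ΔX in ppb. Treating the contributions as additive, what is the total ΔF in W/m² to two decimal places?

CO₂: 5.35 × ln(568/279) = 5.35 × ln(2.03584) = 5.35 × 0.71091 = 3.8034 W/m².
N₂O: 0.120 × (√414 − √275) = 0.120 × (20.3470 − 16.5831) = 0.120 × 3.7639 = 0.4517 W/m².
CF₄: ΔF = 0.00009 × (119 − 37) = 0.00009 × 82 = 0.0074 W/m².
CFC-11: Δ = 230 − 3 = 227 ppt = 0.227 ppb; ΔF = 0.26 × 0.227 = 0.0590 W/m².
Total ΔF = 3.8034 + 0.4517 + 0.0074 + 0.0590 = 4.3215 W/m².

ΔF = 4.32 W/m²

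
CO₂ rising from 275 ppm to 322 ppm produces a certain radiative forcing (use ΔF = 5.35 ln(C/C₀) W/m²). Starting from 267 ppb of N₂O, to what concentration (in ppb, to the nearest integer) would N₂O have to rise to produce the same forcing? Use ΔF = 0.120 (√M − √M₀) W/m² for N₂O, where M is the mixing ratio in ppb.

CO₂ forcing: 5.35 × ln(322/275) = 5.35 × 0.157780 = 0.84412 W/m².
Set 0.120(√M − √267) = 0.84412: √M = 0.84412/0.120 + √267 = 7.0343 + 16.3401 = 23.3744.
M = (23.3744)² = 546.36 ppb.

M ≈ 546 ppb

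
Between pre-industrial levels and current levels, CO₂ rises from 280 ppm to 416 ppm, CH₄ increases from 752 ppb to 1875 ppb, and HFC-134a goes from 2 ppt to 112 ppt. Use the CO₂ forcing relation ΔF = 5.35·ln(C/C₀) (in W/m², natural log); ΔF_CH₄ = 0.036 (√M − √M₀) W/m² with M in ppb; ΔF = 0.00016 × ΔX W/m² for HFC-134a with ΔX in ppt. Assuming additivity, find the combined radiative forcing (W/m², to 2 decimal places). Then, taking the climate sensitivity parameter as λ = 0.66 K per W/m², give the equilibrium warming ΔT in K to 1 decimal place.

ΔF = 2.71 W/m²; ΔT = 1.8 K

CO₂: 5.35 × ln(416/280) = 5.35 × ln(1.48571) = 5.35 × 0.39589 = 2.1180 W/m².
CH₄: 0.036 × (√1875 − √752) = 0.036 × (43.3013 − 27.4226) = 0.036 × 15.8787 = 0.5716 W/m².
HFC-134a: ΔF = 0.00016 × (112 − 2) = 0.00016 × 110 = 0.0176 W/m².
Total ΔF = 2.1180 + 0.5716 + 0.0176 = 2.7072 W/m².
ΔT = λ ΔF = 0.66 × 2.71 = 1.7886 K.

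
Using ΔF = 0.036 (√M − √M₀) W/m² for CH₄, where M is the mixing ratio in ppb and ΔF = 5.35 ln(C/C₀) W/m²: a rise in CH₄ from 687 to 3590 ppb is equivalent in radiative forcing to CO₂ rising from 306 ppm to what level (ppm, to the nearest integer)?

CH₄ forcing: 0.036 × (√3590 − √687) = 0.036 × (59.9166 − 26.2107) = 0.036 × 33.7059 = 1.21341 W/m².
Set 5.35 ln(C/306) = 1.21341: ln(C/306) = 1.21341/5.35 = 0.22681, so C = 306 × e^0.22681 = 306 × 1.25459 = 383.90 ppm.

C ≈ 384 ppm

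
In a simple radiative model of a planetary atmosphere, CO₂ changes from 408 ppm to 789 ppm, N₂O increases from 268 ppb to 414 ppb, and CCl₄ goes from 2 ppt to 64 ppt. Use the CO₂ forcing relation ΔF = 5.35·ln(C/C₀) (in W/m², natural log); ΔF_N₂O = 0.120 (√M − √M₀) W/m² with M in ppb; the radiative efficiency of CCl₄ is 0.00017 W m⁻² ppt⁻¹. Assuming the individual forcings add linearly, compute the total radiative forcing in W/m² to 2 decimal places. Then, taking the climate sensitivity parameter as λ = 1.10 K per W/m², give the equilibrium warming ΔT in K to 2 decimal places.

CO₂: 5.35 × ln(789/408) = 5.35 × ln(1.93382) = 5.35 × 0.65950 = 3.5283 W/m².
N₂O: 0.120 × (√414 − √268) = 0.120 × (20.3470 − 16.3707) = 0.120 × 3.9763 = 0.4772 W/m².
CCl₄: ΔF = 0.00017 × (64 − 2) = 0.00017 × 62 = 0.0105 W/m².
Total ΔF = 3.5283 + 0.4772 + 0.0105 = 4.0160 W/m².
ΔT = λ ΔF = 1.10 × 4.02 = 4.4220 K.

ΔF = 4.02 W/m²; ΔT = 4.42 K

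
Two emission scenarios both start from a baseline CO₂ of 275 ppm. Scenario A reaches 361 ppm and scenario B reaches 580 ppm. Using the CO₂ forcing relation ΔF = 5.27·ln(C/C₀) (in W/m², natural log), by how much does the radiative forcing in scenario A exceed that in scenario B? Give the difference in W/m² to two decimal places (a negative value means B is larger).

ΔF_A = 5.27 ln(361/275) = 5.27 × 0.27211 = 1.4340 W/m².
ΔF_B = 5.27 ln(580/275) = 5.27 × 0.74626 = 3.9328 W/m².
Difference: 1.4340 − 3.9328 = -2.4988 W/m².

ΔF_A − ΔF_B = -2.50 W/m²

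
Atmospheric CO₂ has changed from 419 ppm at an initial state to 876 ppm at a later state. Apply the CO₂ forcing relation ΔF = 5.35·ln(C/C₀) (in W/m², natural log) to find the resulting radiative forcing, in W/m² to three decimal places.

ΔF = 3.946 W/m²

CO₂: 5.35 × ln(876/419) = 5.35 × ln(2.09069) = 5.35 × 0.73749 = 3.9456 W/m².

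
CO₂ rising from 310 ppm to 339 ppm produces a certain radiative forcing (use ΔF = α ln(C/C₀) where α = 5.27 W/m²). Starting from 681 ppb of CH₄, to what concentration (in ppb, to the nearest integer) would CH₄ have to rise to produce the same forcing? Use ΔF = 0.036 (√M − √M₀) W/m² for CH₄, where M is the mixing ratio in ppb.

M ≈ 1536 ppb

CO₂ forcing: 5.27 × ln(339/310) = 5.27 × 0.089428 = 0.47129 W/m².
Set 0.036(√M − √681) = 0.47129: √M = 0.47129/0.036 + √681 = 13.0914 + 26.0960 = 39.1874.
M = (39.1874)² = 1535.65 ppb.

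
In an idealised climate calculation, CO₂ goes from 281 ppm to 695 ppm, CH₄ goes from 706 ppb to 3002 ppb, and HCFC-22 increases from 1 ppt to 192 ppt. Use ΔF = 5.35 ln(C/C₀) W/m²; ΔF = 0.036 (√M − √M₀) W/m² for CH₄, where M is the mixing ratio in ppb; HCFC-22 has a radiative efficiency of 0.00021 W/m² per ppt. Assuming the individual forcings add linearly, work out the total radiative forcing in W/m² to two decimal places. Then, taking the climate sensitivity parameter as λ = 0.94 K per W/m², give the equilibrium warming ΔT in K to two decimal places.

ΔF = 5.90 W/m²; ΔT = 5.55 K

CO₂: 5.35 × ln(695/281) = 5.35 × ln(2.47331) = 5.35 × 0.90556 = 4.8447 W/m².
CH₄: 0.036 × (√3002 − √706) = 0.036 × (54.7905 − 26.5707) = 0.036 × 28.2198 = 1.0159 W/m².
HCFC-22: ΔF = 0.00021 × (192 − 1) = 0.00021 × 191 = 0.0401 W/m².
Total ΔF = 4.8447 + 1.0159 + 0.0401 = 5.9007 W/m².
ΔT = λ ΔF = 0.94 × 5.90 = 5.5460 K.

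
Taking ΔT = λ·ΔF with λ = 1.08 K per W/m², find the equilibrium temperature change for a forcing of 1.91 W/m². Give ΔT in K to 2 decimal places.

ΔT = λ ΔF = 1.08 × 1.91 = 2.0628 K.

ΔT = 2.06 K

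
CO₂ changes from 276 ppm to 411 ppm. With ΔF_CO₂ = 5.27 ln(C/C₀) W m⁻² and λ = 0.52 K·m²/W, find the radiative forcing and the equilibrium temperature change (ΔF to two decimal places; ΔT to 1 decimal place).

CO₂: 5.27 × ln(411/276) = 5.27 × ln(1.48913) = 5.27 × 0.39819 = 2.0985 W/m².
ΔT = λ ΔF = 0.52 × 2.10 = 1.0920 K.

ΔF = 2.10 W/m²; ΔT = 1.1 K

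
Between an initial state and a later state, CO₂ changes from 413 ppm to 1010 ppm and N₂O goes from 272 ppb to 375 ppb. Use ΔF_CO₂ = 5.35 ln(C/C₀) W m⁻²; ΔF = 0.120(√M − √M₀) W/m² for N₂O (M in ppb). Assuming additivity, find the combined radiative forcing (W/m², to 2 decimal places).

ΔF = 5.13 W/m²

CO₂: 5.35 × ln(1010/413) = 5.35 × ln(2.44552) = 5.35 × 0.89426 = 4.7843 W/m².
N₂O: 0.120 × (√375 − √272) = 0.120 × (19.3649 − 16.4924) = 0.120 × 2.8725 = 0.3447 W/m².
Total ΔF = 4.7843 + 0.3447 = 5.1290 W/m².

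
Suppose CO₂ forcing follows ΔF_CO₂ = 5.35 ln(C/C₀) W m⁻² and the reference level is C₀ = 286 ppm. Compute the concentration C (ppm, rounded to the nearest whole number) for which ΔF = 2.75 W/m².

C ≈ 478 ppm

Set 5.35 ln(C/286) = 2.75, so ln(C/286) = 2.75/5.35 = 0.51402.
Then C/286 = e^0.51402 = 1.67200, giving C = 286 × 1.67200 = 478.19 ppm.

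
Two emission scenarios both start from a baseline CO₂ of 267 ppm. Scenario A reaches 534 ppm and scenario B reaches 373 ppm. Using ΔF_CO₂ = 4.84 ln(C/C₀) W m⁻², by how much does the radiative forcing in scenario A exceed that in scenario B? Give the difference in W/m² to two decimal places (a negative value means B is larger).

ΔF_A − ΔF_B = 1.74 W/m²

ΔF_A = 4.84 ln(534/267) = 4.84 × 0.69315 = 3.3548 W/m².
ΔF_B = 4.84 ln(373/267) = 4.84 × 0.33433 = 1.6182 W/m².
Difference: 3.3548 − 1.6182 = 1.7366 W/m².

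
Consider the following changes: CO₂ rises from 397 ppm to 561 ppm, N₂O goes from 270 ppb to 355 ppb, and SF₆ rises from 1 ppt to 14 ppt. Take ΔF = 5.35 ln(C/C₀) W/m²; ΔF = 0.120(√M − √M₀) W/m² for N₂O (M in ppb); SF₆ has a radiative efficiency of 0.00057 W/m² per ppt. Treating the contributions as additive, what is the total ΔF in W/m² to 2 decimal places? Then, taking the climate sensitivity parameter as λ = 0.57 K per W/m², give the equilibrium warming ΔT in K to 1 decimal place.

CO₂: 5.35 × ln(561/397) = 5.35 × ln(1.41310) = 5.35 × 0.34579 = 1.8500 W/m².
N₂O: 0.120 × (√355 − √270) = 0.120 × (18.8414 − 16.4317) = 0.120 × 2.4097 = 0.2892 W/m².
SF₆: ΔF = 0.00057 × (14 − 1) = 0.00057 × 13 = 0.0074 W/m².
Total ΔF = 1.8500 + 0.2892 + 0.0074 = 2.1466 W/m².
ΔT = λ ΔF = 0.57 × 2.15 = 1.2255 K.

ΔF = 2.15 W/m²; ΔT = 1.2 K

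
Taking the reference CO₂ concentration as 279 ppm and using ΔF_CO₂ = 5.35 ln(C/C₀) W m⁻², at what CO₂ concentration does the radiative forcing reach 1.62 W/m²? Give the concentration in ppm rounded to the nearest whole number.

C ≈ 378 ppm

Set 5.35 ln(C/279) = 1.62, so ln(C/279) = 1.62/5.35 = 0.30280.
Then C/279 = e^0.30280 = 1.35364, giving C = 279 × 1.35364 = 377.67 ppm.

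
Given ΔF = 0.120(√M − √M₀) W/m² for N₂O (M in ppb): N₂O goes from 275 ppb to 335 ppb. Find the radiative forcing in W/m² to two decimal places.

ΔF = 0.21 W/m²

N₂O: 0.120 × (√335 − √275) = 0.120 × (18.3030 − 16.5831) = 0.120 × 1.7199 = 0.2064 W/m².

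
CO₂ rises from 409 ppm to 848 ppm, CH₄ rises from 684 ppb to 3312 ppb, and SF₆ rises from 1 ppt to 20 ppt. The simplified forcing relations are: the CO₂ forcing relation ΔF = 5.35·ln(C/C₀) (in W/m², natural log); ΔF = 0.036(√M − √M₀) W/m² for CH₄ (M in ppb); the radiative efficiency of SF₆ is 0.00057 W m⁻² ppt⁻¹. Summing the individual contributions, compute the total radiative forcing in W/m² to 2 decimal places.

ΔF = 5.04 W/m²

CO₂: 5.35 × ln(848/409) = 5.35 × ln(2.07335) = 5.35 × 0.72917 = 3.9011 W/m².
CH₄: 0.036 × (√3312 − √684) = 0.036 × (57.5500 − 26.1534) = 0.036 × 31.3966 = 1.1303 W/m².
SF₆: ΔF = 0.00057 × (20 − 1) = 0.00057 × 19 = 0.0108 W/m².
Total ΔF = 3.9011 + 1.1303 + 0.0108 = 5.0422 W/m².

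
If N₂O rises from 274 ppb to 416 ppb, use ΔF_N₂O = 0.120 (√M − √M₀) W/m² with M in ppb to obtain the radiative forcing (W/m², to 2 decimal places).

N₂O: 0.120 × (√416 − √274) = 0.120 × (20.3961 − 16.5529) = 0.120 × 3.8432 = 0.4612 W/m².

ΔF = 0.46 W/m²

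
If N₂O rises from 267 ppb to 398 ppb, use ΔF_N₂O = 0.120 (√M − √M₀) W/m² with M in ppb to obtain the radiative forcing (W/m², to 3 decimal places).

ΔF = 0.433 W/m²

N₂O: 0.120 × (√398 − √267) = 0.120 × (19.9499 − 16.3401) = 0.120 × 3.6098 = 0.4332 W/m².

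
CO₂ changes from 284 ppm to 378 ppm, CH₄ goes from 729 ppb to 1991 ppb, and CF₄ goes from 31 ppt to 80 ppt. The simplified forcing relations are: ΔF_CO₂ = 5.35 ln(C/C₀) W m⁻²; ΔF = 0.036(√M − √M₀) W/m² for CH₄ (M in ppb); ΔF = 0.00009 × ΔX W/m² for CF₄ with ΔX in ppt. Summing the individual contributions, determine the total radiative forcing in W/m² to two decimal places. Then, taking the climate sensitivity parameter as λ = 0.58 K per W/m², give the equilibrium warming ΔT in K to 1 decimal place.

CO₂: 5.35 × ln(378/284) = 5.35 × ln(1.33099) = 5.35 × 0.28592 = 1.5297 W/m².
CH₄: 0.036 × (√1991 − √729) = 0.036 × (44.6206 − 27.0000) = 0.036 × 17.6206 = 0.6343 W/m².
CF₄: ΔF = 0.00009 × (80 − 31) = 0.00009 × 49 = 0.0044 W/m².
Total ΔF = 1.5297 + 0.6343 + 0.0044 = 2.1684 W/m².
ΔT = λ ΔF = 0.58 × 2.17 = 1.2586 K.

ΔF = 2.17 W/m²; ΔT = 1.3 K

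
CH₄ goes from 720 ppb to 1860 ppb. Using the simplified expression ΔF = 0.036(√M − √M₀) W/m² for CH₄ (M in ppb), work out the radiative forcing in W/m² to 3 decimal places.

CH₄: 0.036 × (√1860 − √720) = 0.036 × (43.1277 − 26.8328) = 0.036 × 16.2949 = 0.5866 W/m².

ΔF = 0.587 W/m²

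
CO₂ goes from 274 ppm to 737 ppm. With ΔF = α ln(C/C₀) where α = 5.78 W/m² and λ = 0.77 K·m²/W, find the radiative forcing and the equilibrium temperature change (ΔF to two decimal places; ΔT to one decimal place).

CO₂: 5.78 × ln(737/274) = 5.78 × ln(2.68978) = 5.78 × 0.98946 = 5.7191 W/m².
ΔT = λ ΔF = 0.77 × 5.72 = 4.4044 K.

ΔF = 5.72 W/m²; ΔT = 4.4 K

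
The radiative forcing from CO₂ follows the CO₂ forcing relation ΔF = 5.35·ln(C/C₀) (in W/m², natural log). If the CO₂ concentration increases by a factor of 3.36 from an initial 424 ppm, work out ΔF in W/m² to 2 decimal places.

ΔF = 5.35 × ln(3.36) = 5.35 × 1.21194 = 6.4839 W/m².

ΔF = 6.48 W/m²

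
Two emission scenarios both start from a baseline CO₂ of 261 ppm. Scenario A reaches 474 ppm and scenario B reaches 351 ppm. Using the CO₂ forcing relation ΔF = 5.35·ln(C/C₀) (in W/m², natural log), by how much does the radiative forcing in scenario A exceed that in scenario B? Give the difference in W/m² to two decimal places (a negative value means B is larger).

ΔF_A − ΔF_B = 1.61 W/m²

ΔF_A = 5.35 ln(474/261) = 5.35 × 0.59669 = 3.1923 W/m².
ΔF_B = 5.35 ln(351/261) = 5.35 × 0.29627 = 1.5850 W/m².
Difference: 3.1923 − 1.5850 = 1.6073 W/m².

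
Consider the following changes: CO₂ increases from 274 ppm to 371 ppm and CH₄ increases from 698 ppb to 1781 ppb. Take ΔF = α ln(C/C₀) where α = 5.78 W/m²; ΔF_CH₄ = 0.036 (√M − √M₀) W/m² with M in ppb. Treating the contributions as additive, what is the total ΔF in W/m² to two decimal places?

ΔF = 2.32 W/m²

CO₂: 5.78 × ln(371/274) = 5.78 × ln(1.35401) = 5.78 × 0.30307 = 1.7517 W/m².
CH₄: 0.036 × (√1781 − √698) = 0.036 × (42.2019 − 26.4197) = 0.036 × 15.7822 = 0.5682 W/m².
Total ΔF = 1.7517 + 0.5682 = 2.3199 W/m².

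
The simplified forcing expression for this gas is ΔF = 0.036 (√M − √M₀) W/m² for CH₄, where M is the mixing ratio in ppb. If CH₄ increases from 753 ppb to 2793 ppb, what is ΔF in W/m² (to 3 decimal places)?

CH₄: 0.036 × (√2793 − √753) = 0.036 × (52.8488 − 27.4408) = 0.036 × 25.4080 = 0.9147 W/m².

ΔF = 0.915 W/m²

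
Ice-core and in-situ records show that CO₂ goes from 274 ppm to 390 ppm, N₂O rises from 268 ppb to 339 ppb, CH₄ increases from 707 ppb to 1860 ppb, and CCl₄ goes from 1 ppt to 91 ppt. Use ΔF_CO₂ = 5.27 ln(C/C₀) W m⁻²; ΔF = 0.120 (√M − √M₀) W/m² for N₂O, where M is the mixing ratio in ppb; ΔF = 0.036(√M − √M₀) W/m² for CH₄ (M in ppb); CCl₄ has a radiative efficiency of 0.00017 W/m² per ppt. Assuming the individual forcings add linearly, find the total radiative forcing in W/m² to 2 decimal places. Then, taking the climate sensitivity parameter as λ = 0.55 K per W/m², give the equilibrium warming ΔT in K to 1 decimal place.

ΔF = 2.72 W/m²; ΔT = 1.5 K

CO₂: 5.27 × ln(390/274) = 5.27 × ln(1.42336) = 5.27 × 0.35302 = 1.8604 W/m².
N₂O: 0.120 × (√339 − √268) = 0.120 × (18.4120 − 16.3707) = 0.120 × 2.0413 = 0.2450 W/m².
CH₄: 0.036 × (√1860 − √707) = 0.036 × (43.1277 − 26.5895) = 0.036 × 16.5382 = 0.5954 W/m².
CCl₄: ΔF = 0.00017 × (91 − 1) = 0.00017 × 90 = 0.0153 W/m².
Total ΔF = 1.8604 + 0.2450 + 0.5954 + 0.0153 = 2.7161 W/m².
ΔT = λ ΔF = 0.55 × 2.72 = 1.4960 K.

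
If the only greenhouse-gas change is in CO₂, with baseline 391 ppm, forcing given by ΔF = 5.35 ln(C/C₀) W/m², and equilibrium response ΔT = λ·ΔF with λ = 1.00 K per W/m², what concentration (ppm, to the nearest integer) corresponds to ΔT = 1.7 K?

C ≈ 537 ppm

Required forcing: ΔF = ΔT/λ = 1.7/1.00 = 1.7000 W/m².
Then ln(C/391) = ΔF/5.35 = 1.7000/5.35 = 0.31776.
So C = 391 × e^0.31776 = 391 × 1.37405 = 537.25 ppm.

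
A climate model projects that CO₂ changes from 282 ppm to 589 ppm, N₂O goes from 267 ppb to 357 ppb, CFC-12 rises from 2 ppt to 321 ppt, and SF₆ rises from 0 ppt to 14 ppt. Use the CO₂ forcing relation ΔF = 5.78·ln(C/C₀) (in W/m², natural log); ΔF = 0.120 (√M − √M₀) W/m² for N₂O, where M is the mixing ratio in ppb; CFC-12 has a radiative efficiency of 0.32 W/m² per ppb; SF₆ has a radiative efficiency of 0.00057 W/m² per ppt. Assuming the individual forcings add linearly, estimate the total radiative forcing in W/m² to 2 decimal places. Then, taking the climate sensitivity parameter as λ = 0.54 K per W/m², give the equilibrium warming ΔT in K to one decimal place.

ΔF = 4.67 W/m²; ΔT = 2.5 K

CO₂: 5.78 × ln(589/282) = 5.78 × ln(2.08865) = 5.78 × 0.73652 = 4.2571 W/m².
N₂O: 0.120 × (√357 − √267) = 0.120 × (18.8944 − 16.3401) = 0.120 × 2.5543 = 0.3065 W/m².
CFC-12: Δ = 321 − 2 = 319 ppt = 0.319 ppb; ΔF = 0.32 × 0.319 = 0.1021 W/m².
SF₆: ΔF = 0.00057 × (14 − 0) = 0.00057 × 14 = 0.0080 W/m².
Total ΔF = 4.2571 + 0.3065 + 0.1021 + 0.0080 = 4.6737 W/m².
ΔT = λ ΔF = 0.54 × 4.67 = 2.5218 K.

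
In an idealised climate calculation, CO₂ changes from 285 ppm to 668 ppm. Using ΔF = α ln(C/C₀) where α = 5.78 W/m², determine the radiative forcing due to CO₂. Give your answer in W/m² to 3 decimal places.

ΔF = 4.923 W/m²

CO₂ absorption bands are partially saturated, so forcing scales with the logarithm of the concentration ratio.
CO₂: 5.78 × ln(668/285) = 5.78 × ln(2.34386) = 5.78 × 0.85180 = 4.9234 W/m².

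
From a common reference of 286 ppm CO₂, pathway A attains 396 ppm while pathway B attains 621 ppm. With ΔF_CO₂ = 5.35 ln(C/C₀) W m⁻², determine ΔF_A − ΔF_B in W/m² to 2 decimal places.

ΔF_A = 5.35 ln(396/286) = 5.35 × 0.32542 = 1.7410 W/m².
ΔF_B = 5.35 ln(621/286) = 5.35 × 0.77534 = 4.1481 W/m².
Difference: 1.7410 − 4.1481 = -2.4071 W/m².

ΔF_A − ΔF_B = -2.41 W/m²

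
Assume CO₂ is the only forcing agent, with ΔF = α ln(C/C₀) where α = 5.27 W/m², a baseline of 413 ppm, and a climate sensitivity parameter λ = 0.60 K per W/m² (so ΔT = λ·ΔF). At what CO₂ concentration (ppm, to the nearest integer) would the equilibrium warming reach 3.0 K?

C ≈ 1067 ppm

Required forcing: ΔF = ΔT/λ = 3.0/0.60 = 5.0000 W/m².
Then ln(C/413) = ΔF/5.27 = 5.0000/5.27 = 0.94877.
So C = 413 × e^0.94877 = 413 × 2.58253 = 1066.58 ppm.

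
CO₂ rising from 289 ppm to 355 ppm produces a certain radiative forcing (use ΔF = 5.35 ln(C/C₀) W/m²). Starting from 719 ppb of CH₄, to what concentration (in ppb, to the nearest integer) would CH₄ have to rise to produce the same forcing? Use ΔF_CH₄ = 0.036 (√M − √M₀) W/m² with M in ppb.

CO₂ forcing: 5.35 × ln(355/289) = 5.35 × 0.205691 = 1.10045 W/m².
Set 0.036(√M − √719) = 1.10045: √M = 1.10045/0.036 + √719 = 30.5681 + 26.8142 = 57.3823.
M = (57.3823)² = 3292.73 ppb.

M ≈ 3293 ppb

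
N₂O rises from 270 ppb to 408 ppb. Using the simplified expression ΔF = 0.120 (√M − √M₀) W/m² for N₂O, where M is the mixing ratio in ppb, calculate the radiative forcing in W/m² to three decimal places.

ΔF = 0.452 W/m²

N₂O: 0.120 × (√408 − √270) = 0.120 × (20.1990 − 16.4317) = 0.120 × 3.7673 = 0.4521 W/m².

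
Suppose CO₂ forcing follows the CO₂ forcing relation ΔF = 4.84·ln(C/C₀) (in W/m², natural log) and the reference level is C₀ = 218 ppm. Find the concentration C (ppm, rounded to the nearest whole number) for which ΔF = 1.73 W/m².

Set 4.84 ln(C/218) = 1.73, so ln(C/218) = 1.73/4.84 = 0.35744.
Then C/218 = e^0.35744 = 1.42966, giving C = 218 × 1.42966 = 311.67 ppm.

C ≈ 312 ppm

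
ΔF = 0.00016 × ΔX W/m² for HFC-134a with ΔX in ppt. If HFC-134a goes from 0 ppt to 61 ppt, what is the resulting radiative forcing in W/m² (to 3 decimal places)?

ΔF = 0.010 W/m²

HFC-134a: ΔF = 0.00016 × (61 − 0) = 0.00016 × 61 = 0.0098 W/m².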